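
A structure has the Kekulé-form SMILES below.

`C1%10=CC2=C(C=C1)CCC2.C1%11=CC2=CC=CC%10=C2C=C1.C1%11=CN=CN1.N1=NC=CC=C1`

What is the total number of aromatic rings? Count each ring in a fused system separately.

5

The SMILES encodes a six-membered carbon ring with three alternating C=C double bonds, fused to a saturated five-membered carbon ring; two fused six-membered carbon rings, each with three alternating C=C double bonds; a five-membered ring with nitrogens at positions 1 and 3 (one bearing H, one in a C=N bond) and two double bonds; a six-membered ring with two adjacent nitrogens and three alternating double bonds.
The 6-membered ring has a continuous p-orbital overlap around the ring; 3 ring double bonds give 6 π electrons. 6 = 4(1)+2, so it is aromatic (benzene ring).
The 5-membered ring has three sp³ carbons, so it is not fully conjugated — not aromatic (cyclopentane ring).
The fused 6/6-membered bicyclic is a single π system with 10 sp² atoms and 10 π electrons from ring double bonds. 10 = 4(2)+2, so the system is aromatic and both rings count as aromatic (naphthalene).
The 5-membered ring with two nitrogens (one N–H, one =N–) is planar and fully conjugated; 2 ring double bonds (4 π electrons) plus a heteroatom lone pair (2) give 6 π electrons. That satisfies 4n+2 with n=1, so it is aromatic (imidazole).
The 6-membered ring with two nitrogens (1,2) has a continuous p-orbital overlap around the ring; 3 ring double bonds give 6 π electrons. That satisfies 4n+2 with n=1, so it is aromatic (pyridazine).
5 of the 6 rings are aromatic. Total: 5.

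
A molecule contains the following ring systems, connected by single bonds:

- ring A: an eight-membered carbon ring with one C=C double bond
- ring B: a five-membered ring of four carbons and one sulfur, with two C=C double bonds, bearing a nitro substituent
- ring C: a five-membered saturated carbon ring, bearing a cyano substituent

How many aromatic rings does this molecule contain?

1

Ring A has six sp³ carbons, so it is not fully conjugated — not aromatic (cyclooctene).
Ring B is planar and fully conjugated; 2 ring double bonds (4 π electrons) plus a heteroatom lone pair (2) give 6 π electrons. That satisfies 4n+2 with n=1, so ring B is aromatic (thiophene).
Ring C has only sp³ atoms, so it is not fully conjugated — not aromatic (cyclopentane).
Aromatic: B. Total: 1.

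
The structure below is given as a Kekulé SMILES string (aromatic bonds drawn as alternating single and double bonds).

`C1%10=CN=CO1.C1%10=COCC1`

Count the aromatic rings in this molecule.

1

The SMILES encodes a five-membered ring with an oxygen at position 1 and a nitrogen at position 3 (in a C=N bond), with two double bonds; a five-membered ring of four carbons and one oxygen, with one C=C double bond and two sp³ carbons.
The 5-membered ring with one oxygen and one =N– is fully conjugated (every ring atom contributes a p orbital); 2 ring double bonds (4 π electrons) plus a heteroatom lone pair (2) give 6 π electrons. Since 6 = 4n+2 (n=1), it is aromatic (oxazole).
The 5-membered ring with one oxygen has two sp³ carbons, so it is not fully conjugated — not aromatic (2,3-dihydrofuran).
1 of the 2 rings is aromatic. Total: 1.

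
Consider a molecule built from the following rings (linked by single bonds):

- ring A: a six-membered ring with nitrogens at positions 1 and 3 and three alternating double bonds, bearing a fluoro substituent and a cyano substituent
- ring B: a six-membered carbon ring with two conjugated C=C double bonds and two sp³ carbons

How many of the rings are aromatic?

1

Ring A is planar and fully conjugated; 3 ring double bonds give 6 π electrons. Since 6 = 4n+2 (n=1), ring A is aromatic (pyrimidine).
Ring B has two sp³ carbons, so it is not fully conjugated — not aromatic (1,3-cyclohexadiene).
Aromatic: A. Total: 1.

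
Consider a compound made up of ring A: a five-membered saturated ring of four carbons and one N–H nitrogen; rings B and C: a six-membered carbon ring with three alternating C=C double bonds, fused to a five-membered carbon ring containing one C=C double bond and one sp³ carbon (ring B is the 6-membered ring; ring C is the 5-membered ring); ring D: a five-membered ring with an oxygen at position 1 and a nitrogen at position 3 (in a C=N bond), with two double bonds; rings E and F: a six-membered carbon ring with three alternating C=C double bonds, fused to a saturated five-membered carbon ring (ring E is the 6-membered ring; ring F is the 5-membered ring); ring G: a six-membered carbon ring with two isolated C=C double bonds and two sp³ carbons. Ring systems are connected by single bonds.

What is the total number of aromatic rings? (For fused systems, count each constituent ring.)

3

Ring A has only sp³ atoms, so it is not fully conjugated — not aromatic (pyrrolidine).
Ring B has a continuous p-orbital overlap around the ring; 3 ring double bonds give 6 π electrons. 6 = 4(1)+2, so ring B is aromatic (benzene ring).
Ring C has one sp³ carbon, so it is not fully conjugated — not aromatic (cyclopentene ring).
Ring D is planar and fully conjugated; 2 ring double bonds (4 π electrons) plus a heteroatom lone pair (2) give 6 π electrons. That satisfies 4n+2 with n=1, so ring D is aromatic (oxazole).
Ring E is fully conjugated (every ring atom contributes a p orbital); 3 ring double bonds give 6 π electrons. 6 = 4(1)+2, so ring E is aromatic (benzene ring).
Ring F has three sp³ carbons, so it is not fully conjugated — not aromatic (cyclopentane ring).
Ring G has two sp³ carbons, so it is not fully conjugated — not aromatic (1,4-cyclohexadiene).
Aromatic: B, D, E. Total: 3.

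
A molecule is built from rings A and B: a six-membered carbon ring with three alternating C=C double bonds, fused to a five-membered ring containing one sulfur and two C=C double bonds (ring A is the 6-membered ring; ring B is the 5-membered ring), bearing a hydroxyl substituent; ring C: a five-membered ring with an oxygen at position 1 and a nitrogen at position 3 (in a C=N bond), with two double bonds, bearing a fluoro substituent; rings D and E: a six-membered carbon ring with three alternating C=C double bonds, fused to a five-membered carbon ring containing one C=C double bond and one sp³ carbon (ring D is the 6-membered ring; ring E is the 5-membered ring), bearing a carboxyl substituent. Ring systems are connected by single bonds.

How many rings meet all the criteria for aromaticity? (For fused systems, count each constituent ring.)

Rings A and B form a fused bicyclic system (with one sulfur) with 9 sp² atoms and 10 π electrons from ring double bonds plus a heteroatom lone pair. 10 = 4(2)+2, so the system is aromatic and both rings count as aromatic (benzothiophene).
Ring C has a continuous p-orbital overlap around the ring; 2 ring double bonds (4 π electrons) plus a heteroatom lone pair (2) give 6 π electrons. 6 = 4(1)+2, so ring C is aromatic (oxazole).
Ring D is planar and fully conjugated; 3 ring double bonds give 6 π electrons. Since 6 = 4n+2 (n=1), ring D is aromatic (benzene ring).
Ring E has one sp³ carbon, so it is not fully conjugated — not aromatic (cyclopentene ring).
Aromatic: A, B, C, D. Total: 4.

4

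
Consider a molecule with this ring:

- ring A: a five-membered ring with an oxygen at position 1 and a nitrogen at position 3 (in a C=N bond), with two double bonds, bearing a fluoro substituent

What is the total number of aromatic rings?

1

Ring A is planar and fully conjugated; 2 ring double bonds (4 π electrons) plus a heteroatom lone pair (2) give 6 π electrons. That satisfies 4n+2 with n=1, so ring A is aromatic (oxazole).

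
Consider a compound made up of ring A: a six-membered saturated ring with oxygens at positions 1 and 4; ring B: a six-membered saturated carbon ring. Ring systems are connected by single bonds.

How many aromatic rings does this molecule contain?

Ring A has only sp³ atoms, so it is not fully conjugated — not aromatic (1,4-dioxane).
Ring B has only sp³ atoms, so it is not fully conjugated — not aromatic (cyclohexane).
No ring is aromatic. Total: 0.

0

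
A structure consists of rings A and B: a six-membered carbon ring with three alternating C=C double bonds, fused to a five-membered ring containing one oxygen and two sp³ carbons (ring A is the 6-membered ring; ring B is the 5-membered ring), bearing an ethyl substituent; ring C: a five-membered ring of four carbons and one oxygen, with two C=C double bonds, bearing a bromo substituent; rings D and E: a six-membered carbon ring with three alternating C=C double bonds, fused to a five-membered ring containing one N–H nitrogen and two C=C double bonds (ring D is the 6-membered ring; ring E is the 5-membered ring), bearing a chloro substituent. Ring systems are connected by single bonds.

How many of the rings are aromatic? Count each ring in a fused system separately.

Ring A has a continuous p-orbital overlap around the ring; 3 ring double bonds give 6 π electrons. That satisfies 4n+2 with n=1, so ring A is aromatic (benzene ring).
Ring B has two sp³ carbons, so it is not fully conjugated — not aromatic (oxolane ring).
Ring C is planar and fully conjugated; 2 ring double bonds (4 π electrons) plus a heteroatom lone pair (2) give 6 π electrons. That satisfies 4n+2 with n=1, so ring C is aromatic (furan).
Rings D and E form a fused bicyclic system (with one N–H) with 9 sp² atoms and 10 π electrons from ring double bonds plus a heteroatom lone pair. 10 = 4(2)+2, so the system is aromatic and both rings count as aromatic (indole).
Aromatic: A, C, D, E. Total: 4.

4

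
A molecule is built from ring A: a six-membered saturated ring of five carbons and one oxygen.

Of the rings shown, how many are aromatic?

Ring A has only sp³ atoms, so it is not fully conjugated — not aromatic (tetrahydropyran).

0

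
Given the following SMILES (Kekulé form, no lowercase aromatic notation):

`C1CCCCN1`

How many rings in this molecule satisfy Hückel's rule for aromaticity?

0

The SMILES encodes a six-membered saturated ring of five carbons and one N–H nitrogen.
The 6-membered ring with one N–H has only sp³ atoms, so it is not fully conjugated — not aromatic (piperidine).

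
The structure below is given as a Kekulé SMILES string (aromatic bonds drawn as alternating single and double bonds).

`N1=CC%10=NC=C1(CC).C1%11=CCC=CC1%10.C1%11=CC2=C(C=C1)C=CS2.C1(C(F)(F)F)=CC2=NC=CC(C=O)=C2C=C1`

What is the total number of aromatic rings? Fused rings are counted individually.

5

The SMILES encodes a six-membered ring with nitrogens at positions 1 and 4 and three alternating double bonds; a six-membered carbon ring with two isolated C=C double bonds and two sp³ carbons; a six-membered carbon ring with three alternating C=C double bonds, fused to a five-membered ring containing one sulfur and two C=C double bonds; two fused six-membered rings, each with three alternating double bonds; one ring is all carbon and the other has one ring nitrogen.
The 6-membered ring with two nitrogens (1,4) is fully conjugated (every ring atom contributes a p orbital); 3 ring double bonds give 6 π electrons. That satisfies 4n+2 with n=1, so it is aromatic (pyrazine).
The 6-membered ring has two sp³ carbons, so it is not fully conjugated — not aromatic (1,4-cyclohexadiene).
The fused 6/5-membered bicyclic (with one sulfur) is a single π system with 9 sp² atoms and 10 π electrons from ring double bonds plus a heteroatom lone pair. 10 = 4(2)+2, so the system is aromatic and both rings count as aromatic (benzothiophene).
The fused 6/6-membered bicyclic (with one nitrogen) is a single π system with 10 sp² atoms and 10 π electrons from ring double bonds. 10 = 4(2)+2, so the system is aromatic and both rings count as aromatic (quinoline).
5 of the 6 rings are aromatic. Total: 5.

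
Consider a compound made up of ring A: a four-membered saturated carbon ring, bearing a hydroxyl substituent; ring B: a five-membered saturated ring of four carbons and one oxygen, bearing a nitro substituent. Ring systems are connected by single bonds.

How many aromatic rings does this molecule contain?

0

Ring A has only sp³ atoms, so it is not fully conjugated — not aromatic (cyclobutane).
Ring B has only sp³ atoms, so it is not fully conjugated — not aromatic (tetrahydrofuran).
No ring is aromatic. Total: 0.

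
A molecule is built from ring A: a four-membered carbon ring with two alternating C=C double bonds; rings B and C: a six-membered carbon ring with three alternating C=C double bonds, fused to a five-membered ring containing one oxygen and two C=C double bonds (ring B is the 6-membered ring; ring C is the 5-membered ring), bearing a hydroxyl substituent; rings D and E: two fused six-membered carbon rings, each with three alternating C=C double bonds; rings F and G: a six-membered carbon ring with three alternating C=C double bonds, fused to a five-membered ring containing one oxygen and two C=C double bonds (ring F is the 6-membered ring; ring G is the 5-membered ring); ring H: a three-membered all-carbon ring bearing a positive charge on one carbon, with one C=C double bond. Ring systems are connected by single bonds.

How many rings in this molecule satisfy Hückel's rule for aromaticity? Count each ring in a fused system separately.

7

Ring A has only sp² ring atoms; a planar conformation would have a fully conjugated π system of 4 electrons. But 4 = 4(1), which is 4n not 4n+2, so ring A is not aromatic (cyclobutadiene) — cyclobutadiene is antiaromatic and distorts to a rectangle.
Rings B and C form a fused bicyclic system (with one oxygen) with 9 sp² atoms and 10 π electrons from ring double bonds plus a heteroatom lone pair. 10 = 4(2)+2, so the system is aromatic and both rings count as aromatic (benzofuran).
Rings D and E form a fused bicyclic system with 10 sp² atoms and 10 π electrons from ring double bonds. 10 = 4(2)+2, so the system is aromatic and both rings count as aromatic (naphthalene).
Rings F and G form a fused bicyclic system (with one oxygen) with 9 sp² atoms and 10 π electrons from ring double bonds plus a heteroatom lone pair. 10 = 4(2)+2, so the system is aromatic and both rings count as aromatic (benzofuran).
Ring H has a continuous p-orbital overlap around the ring; 1 ring double bond (2 π electrons) plus the carbocation's empty p orbital (0, but keeps the ring conjugated) give 2 π electrons. Since 2 = 4n+2 (n=0), ring H is aromatic (cyclopropenyl cation).
Aromatic: B, C, D, E, F, G, H. Total: 7.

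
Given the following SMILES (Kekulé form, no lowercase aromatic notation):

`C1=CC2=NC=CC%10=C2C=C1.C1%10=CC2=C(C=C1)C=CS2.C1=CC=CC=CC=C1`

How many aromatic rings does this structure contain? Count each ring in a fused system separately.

The SMILES encodes two fused six-membered rings, each with three alternating double bonds; one ring is all carbon and the other has one ring nitrogen; a six-membered carbon ring with three alternating C=C double bonds, fused to a five-membered ring containing one sulfur and two C=C double bonds; an eight-membered carbon ring with four alternating C=C double bonds.
The fused 6/6-membered bicyclic (with one nitrogen) is a single π system with 10 sp² atoms and 10 π electrons from ring double bonds. 10 = 4(2)+2, so the system is aromatic and both rings count as aromatic (quinoline).
The fused 6/5-membered bicyclic (with one sulfur) is a single π system with 9 sp² atoms and 10 π electrons from ring double bonds plus a heteroatom lone pair. 10 = 4(2)+2, so the system is aromatic and both rings count as aromatic (benzothiophene).
The 8-membered ring has only sp² ring atoms; a planar conformation would have a fully conjugated π system of 8 electrons. But 8 = 4(2), which is 4n not 4n+2, so it is not aromatic (cyclooctatetraene) — cyclooctatetraene distorts into a non-planar tub to avoid antiaromaticity.
4 of the 5 rings are aromatic. Total: 4.

4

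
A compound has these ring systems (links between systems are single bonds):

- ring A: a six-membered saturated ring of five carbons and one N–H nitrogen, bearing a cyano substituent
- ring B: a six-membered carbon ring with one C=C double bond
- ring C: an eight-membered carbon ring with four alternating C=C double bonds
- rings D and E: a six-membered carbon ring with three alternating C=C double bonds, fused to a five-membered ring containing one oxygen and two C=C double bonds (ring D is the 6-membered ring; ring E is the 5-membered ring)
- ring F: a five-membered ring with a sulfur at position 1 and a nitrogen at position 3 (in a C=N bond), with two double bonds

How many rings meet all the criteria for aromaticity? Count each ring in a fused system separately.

Ring A has only sp³ atoms, so it is not fully conjugated — not aromatic (piperidine).
Ring B has four sp³ carbons, so it is not fully conjugated — not aromatic (cyclohexene).
Ring C has only sp² ring atoms; a planar conformation would have a fully conjugated π system of 8 electrons. But 8 = 4(2), which is 4n not 4n+2, so ring C is not aromatic (cyclooctatetraene) — cyclooctatetraene distorts into a non-planar tub to avoid antiaromaticity.
Rings D and E form a fused bicyclic system (with one oxygen) with 9 sp² atoms and 10 π electrons from ring double bonds plus a heteroatom lone pair. 10 = 4(2)+2, so the system is aromatic and both rings count as aromatic (benzofuran).
Ring F has a continuous p-orbital overlap around the ring; 2 ring double bonds (4 π electrons) plus a heteroatom lone pair (2) give 6 π electrons. That satisfies 4n+2 with n=1, so ring F is aromatic (thiazole).
Aromatic: D, E, F. Total: 3.

3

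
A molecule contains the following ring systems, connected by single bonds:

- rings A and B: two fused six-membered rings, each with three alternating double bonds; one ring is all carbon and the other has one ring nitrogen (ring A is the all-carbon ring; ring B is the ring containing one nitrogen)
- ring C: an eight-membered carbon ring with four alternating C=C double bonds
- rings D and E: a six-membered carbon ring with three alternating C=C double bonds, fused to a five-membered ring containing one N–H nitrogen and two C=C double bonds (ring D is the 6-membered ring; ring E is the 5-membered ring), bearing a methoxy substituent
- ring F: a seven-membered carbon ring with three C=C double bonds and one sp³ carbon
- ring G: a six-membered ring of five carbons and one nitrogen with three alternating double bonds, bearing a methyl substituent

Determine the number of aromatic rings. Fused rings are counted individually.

5

Rings A and B form a fused bicyclic system (with one nitrogen) with 10 sp² atoms and 10 π electrons from ring double bonds. 10 = 4(2)+2, so the system is aromatic and both rings count as aromatic (quinoline).
Ring C has only sp² ring atoms; a planar conformation would have a fully conjugated π system of 8 electrons. But 8 = 4(2), which is 4n not 4n+2, so ring C is not aromatic (cyclooctatetraene) — cyclooctatetraene distorts into a non-planar tub to avoid antiaromaticity.
Rings D and E form a fused bicyclic system (with one N–H) with 9 sp² atoms and 10 π electrons from ring double bonds plus a heteroatom lone pair. 10 = 4(2)+2, so the system is aromatic and both rings count as aromatic (indole).
Ring F has one sp³ carbon, so it is not fully conjugated — not aromatic (cycloheptatriene).
Ring G is planar and fully conjugated; 3 ring double bonds give 6 π electrons. 6 = 4(1)+2, so ring G is aromatic (pyridine).
Aromatic: A, B, D, E, G. Total: 5.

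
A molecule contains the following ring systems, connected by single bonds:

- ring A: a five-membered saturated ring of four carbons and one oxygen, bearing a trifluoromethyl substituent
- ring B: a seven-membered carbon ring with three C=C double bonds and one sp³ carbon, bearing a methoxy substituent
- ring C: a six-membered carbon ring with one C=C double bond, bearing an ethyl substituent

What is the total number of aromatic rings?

Ring A has only sp³ atoms, so it is not fully conjugated — not aromatic (tetrahydrofuran).
Ring B has one sp³ carbon, so it is not fully conjugated — not aromatic (cycloheptatriene).
Ring C has four sp³ carbons, so it is not fully conjugated — not aromatic (cyclohexene).
No ring is aromatic. Total: 0.

0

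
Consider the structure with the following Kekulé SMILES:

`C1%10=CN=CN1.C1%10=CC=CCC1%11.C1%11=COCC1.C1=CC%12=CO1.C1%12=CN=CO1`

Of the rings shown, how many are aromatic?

3

The SMILES encodes a five-membered ring with nitrogens at positions 1 and 3 (one bearing H, one in a C=N bond) and two double bonds; a six-membered carbon ring with two conjugated C=C double bonds and two sp³ carbons; a five-membered ring of four carbons and one oxygen, with one C=C double bond and two sp³ carbons; a five-membered ring of four carbons and one oxygen, with two C=C double bonds; a five-membered ring with an oxygen at position 1 and a nitrogen at position 3 (in a C=N bond), with two double bonds.
The 5-membered ring with two nitrogens (one N–H, one =N–) is planar and fully conjugated; 2 ring double bonds (4 π electrons) plus a heteroatom lone pair (2) give 6 π electrons. That satisfies 4n+2 with n=1, so it is aromatic (imidazole).
The 6-membered ring has two sp³ carbons, so it is not fully conjugated — not aromatic (1,3-cyclohexadiene).
The 5-membered ring with one oxygen has two sp³ carbons, so it is not fully conjugated — not aromatic (2,3-dihydrofuran).
The second 5-membered ring with one oxygen has a continuous p-orbital overlap around the ring; 2 ring double bonds (4 π electrons) plus a heteroatom lone pair (2) give 6 π electrons. 6 = 4(1)+2, so it is aromatic (furan).
The 5-membered ring with one oxygen and one =N– is planar and fully conjugated; 2 ring double bonds (4 π electrons) plus a heteroatom lone pair (2) give 6 π electrons. 6 = 4(1)+2, so it is aromatic (oxazole).
3 of the 5 rings are aromatic. Total: 3.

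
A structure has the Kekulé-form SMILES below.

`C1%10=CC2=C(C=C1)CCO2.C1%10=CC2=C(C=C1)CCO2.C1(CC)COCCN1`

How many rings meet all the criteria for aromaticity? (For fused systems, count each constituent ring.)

2

The SMILES encodes a six-membered carbon ring with three alternating C=C double bonds, fused to a five-membered ring containing one oxygen and two sp³ carbons; a six-membered carbon ring with three alternating C=C double bonds, fused to a five-membered ring containing one oxygen and two sp³ carbons; a six-membered saturated ring with an oxygen and an N–H nitrogen at positions 1 and 4.
The 6-membered ring is planar and fully conjugated; 3 ring double bonds give 6 π electrons. Since 6 = 4n+2 (n=1), it is aromatic (benzene ring).
The 5-membered ring with one oxygen has two sp³ carbons, so it is not fully conjugated — not aromatic (oxolane ring).
The second 6-membered ring is planar and fully conjugated; 3 ring double bonds give 6 π electrons. That satisfies 4n+2 with n=1, so it is aromatic (benzene ring).
The second 5-membered ring with one oxygen has two sp³ carbons, so it is not fully conjugated — not aromatic (oxolane ring).
The 6-membered ring with one oxygen and one N–H (1,4) has only sp³ atoms, so it is not fully conjugated — not aromatic (morpholine).
2 of the 5 rings are aromatic. Total: 2.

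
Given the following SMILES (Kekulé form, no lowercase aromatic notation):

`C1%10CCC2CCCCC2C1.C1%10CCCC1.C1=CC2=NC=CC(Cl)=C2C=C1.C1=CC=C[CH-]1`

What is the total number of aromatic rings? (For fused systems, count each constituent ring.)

3

The SMILES encodes two fused six-membered saturated carbon rings; a five-membered saturated carbon ring; two fused six-membered rings, each with three alternating double bonds; one ring is all carbon and the other has one ring nitrogen; a five-membered all-carbon ring bearing a negative charge on one carbon, with two C=C double bonds.
The 6-membered ring has only sp³ atoms, so it is not fully conjugated — not aromatic (cyclohexane ring).
The second 6-membered ring has only sp³ atoms, so it is not fully conjugated — not aromatic (cyclohexane ring).
The 5-membered ring has only sp³ atoms, so it is not fully conjugated — not aromatic (cyclopentane).
The fused 6/6-membered bicyclic (with one nitrogen) is a single π system with 10 sp² atoms and 10 π electrons from ring double bonds. 10 = 4(2)+2, so the system is aromatic and both rings count as aromatic (quinoline).
The second 5-membered ring has a continuous p-orbital overlap around the ring; 2 ring double bonds (4 π electrons) plus the carbanion lone pair (2) give 6 π electrons. That satisfies 4n+2 with n=1, so it is aromatic (cyclopentadienyl anion).
3 of the 6 rings are aromatic. Total: 3.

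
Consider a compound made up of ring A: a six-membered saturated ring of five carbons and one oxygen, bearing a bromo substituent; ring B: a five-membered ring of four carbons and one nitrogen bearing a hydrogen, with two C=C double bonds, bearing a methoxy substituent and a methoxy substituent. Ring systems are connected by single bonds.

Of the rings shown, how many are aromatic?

1

Ring A has only sp³ atoms, so it is not fully conjugated — not aromatic (tetrahydropyran).
Ring B is fully conjugated (every ring atom contributes a p orbital); 2 ring double bonds (4 π electrons) plus a heteroatom lone pair (2) give 6 π electrons. That satisfies 4n+2 with n=1, so ring B is aromatic (pyrrole).
Aromatic: B. Total: 1.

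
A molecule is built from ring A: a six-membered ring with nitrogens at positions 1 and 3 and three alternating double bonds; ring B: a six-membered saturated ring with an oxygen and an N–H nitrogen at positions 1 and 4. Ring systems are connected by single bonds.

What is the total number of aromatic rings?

1

Ring A has a continuous p-orbital overlap around the ring; 3 ring double bonds give 6 π electrons. That satisfies 4n+2 with n=1, so ring A is aromatic (pyrimidine).
Ring B has only sp³ atoms, so it is not fully conjugated — not aromatic (morpholine).
Aromatic: A. Total: 1.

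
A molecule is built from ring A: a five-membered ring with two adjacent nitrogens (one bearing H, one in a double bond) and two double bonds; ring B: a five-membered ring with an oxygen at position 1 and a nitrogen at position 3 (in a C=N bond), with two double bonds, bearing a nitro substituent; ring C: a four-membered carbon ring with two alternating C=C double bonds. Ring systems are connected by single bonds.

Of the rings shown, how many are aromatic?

Ring A is planar and fully conjugated; 2 ring double bonds (4 π electrons) plus a heteroatom lone pair (2) give 6 π electrons. 6 = 4(1)+2, so ring A is aromatic (pyrazole).
Ring B has a continuous p-orbital overlap around the ring; 2 ring double bonds (4 π electrons) plus a heteroatom lone pair (2) give 6 π electrons. That satisfies 4n+2 with n=1, so ring B is aromatic (oxazole).
Ring C has only sp² ring atoms; a planar conformation would have a fully conjugated π system of 4 electrons. But 4 = 4(1), which is 4n not 4n+2, so ring C is not aromatic (cyclobutadiene) — cyclobutadiene is antiaromatic and distorts to a rectangle.
Aromatic: A, B. Total: 2.

2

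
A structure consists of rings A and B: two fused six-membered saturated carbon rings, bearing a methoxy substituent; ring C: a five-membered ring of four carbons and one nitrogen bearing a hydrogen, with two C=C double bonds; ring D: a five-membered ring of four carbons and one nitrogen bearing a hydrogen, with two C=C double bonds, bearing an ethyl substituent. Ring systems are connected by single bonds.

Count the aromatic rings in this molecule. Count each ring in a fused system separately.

2

Ring A has only sp³ atoms, so it is not fully conjugated — not aromatic (cyclohexane ring).
Ring B has only sp³ atoms, so it is not fully conjugated — not aromatic (cyclohexane ring).
Ring C is fully conjugated (every ring atom contributes a p orbital); 2 ring double bonds (4 π electrons) plus a heteroatom lone pair (2) give 6 π electrons. That satisfies 4n+2 with n=1, so ring C is aromatic (pyrrole).
Ring D has a continuous p-orbital overlap around the ring; 2 ring double bonds (4 π electrons) plus a heteroatom lone pair (2) give 6 π electrons. 6 = 4(1)+2, so ring D is aromatic (pyrrole).
Aromatic: C, D. Total: 2.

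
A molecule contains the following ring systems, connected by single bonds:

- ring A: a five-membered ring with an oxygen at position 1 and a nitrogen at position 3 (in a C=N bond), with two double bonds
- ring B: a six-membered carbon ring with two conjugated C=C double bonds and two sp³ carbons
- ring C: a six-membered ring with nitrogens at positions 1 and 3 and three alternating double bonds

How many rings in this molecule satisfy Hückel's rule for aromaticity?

2

Ring A has a continuous p-orbital overlap around the ring; 2 ring double bonds (4 π electrons) plus a heteroatom lone pair (2) give 6 π electrons. Since 6 = 4n+2 (n=1), ring A is aromatic (oxazole).
Ring B has two sp³ carbons, so it is not fully conjugated — not aromatic (1,3-cyclohexadiene).
Ring C has a continuous p-orbital overlap around the ring; 3 ring double bonds give 6 π electrons. Since 6 = 4n+2 (n=1), ring C is aromatic (pyrimidine).
Aromatic: A, C. Total: 2.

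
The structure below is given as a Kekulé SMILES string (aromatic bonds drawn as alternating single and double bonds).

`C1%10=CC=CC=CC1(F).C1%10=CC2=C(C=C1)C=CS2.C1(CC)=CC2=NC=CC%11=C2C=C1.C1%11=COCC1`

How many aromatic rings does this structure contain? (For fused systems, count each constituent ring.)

The SMILES encodes a seven-membered carbon ring with three C=C double bonds and one sp³ carbon; a six-membered carbon ring with three alternating C=C double bonds, fused to a five-membered ring containing one sulfur and two C=C double bonds; two fused six-membered rings, each with three alternating double bonds; one ring is all carbon and the other has one ring nitrogen; a five-membered ring of four carbons and one oxygen, with one C=C double bond and two sp³ carbons.
The 7-membered ring has one sp³ carbon, so it is not fully conjugated — not aromatic (cycloheptatriene).
The fused 6/5-membered bicyclic (with one sulfur) is a single π system with 9 sp² atoms and 10 π electrons from ring double bonds plus a heteroatom lone pair. 10 = 4(2)+2, so the system is aromatic and both rings count as aromatic (benzothiophene).
The fused 6/6-membered bicyclic (with one nitrogen) is a single π system with 10 sp² atoms and 10 π electrons from ring double bonds. 10 = 4(2)+2, so the system is aromatic and both rings count as aromatic (quinoline).
The 5-membered ring with one oxygen has two sp³ carbons, so it is not fully conjugated — not aromatic (2,3-dihydrofuran).
4 of the 6 rings are aromatic. Total: 4.

4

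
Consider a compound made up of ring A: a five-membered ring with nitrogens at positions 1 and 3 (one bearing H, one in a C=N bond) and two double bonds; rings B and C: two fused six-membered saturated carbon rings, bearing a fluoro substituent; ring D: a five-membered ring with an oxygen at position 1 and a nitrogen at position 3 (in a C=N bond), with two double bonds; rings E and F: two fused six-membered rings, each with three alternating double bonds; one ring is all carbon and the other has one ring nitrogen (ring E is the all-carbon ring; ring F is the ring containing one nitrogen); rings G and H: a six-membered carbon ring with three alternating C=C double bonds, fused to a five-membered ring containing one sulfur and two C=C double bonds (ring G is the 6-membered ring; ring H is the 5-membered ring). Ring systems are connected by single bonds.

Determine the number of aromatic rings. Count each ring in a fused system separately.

Ring A has a continuous p-orbital overlap around the ring; 2 ring double bonds (4 π electrons) plus a heteroatom lone pair (2) give 6 π electrons. 6 = 4(1)+2, so ring A is aromatic (imidazole).
Ring B has only sp³ atoms, so it is not fully conjugated — not aromatic (cyclohexane ring).
Ring C has only sp³ atoms, so it is not fully conjugated — not aromatic (cyclohexane ring).
Ring D is planar and fully conjugated; 2 ring double bonds (4 π electrons) plus a heteroatom lone pair (2) give 6 π electrons. 6 = 4(1)+2, so ring D is aromatic (oxazole).
Rings E and F form a fused bicyclic system (with one nitrogen) with 10 sp² atoms and 10 π electrons from ring double bonds. 10 = 4(2)+2, so the system is aromatic and both rings count as aromatic (quinoline).
Rings G and H form a fused bicyclic system (with one sulfur) with 9 sp² atoms and 10 π electrons from ring double bonds plus a heteroatom lone pair. 10 = 4(2)+2, so the system is aromatic and both rings count as aromatic (benzothiophene).
Aromatic: A, D, E, F, G, H. Total: 6.

6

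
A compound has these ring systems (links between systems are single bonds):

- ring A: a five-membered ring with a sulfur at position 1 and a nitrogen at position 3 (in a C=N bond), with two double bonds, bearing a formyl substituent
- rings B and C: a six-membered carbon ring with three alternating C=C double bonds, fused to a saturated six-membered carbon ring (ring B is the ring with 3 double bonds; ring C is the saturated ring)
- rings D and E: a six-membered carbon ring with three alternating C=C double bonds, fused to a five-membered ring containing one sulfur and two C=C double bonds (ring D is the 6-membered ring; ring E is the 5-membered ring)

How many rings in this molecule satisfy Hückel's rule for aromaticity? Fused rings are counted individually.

4

Ring A is planar and fully conjugated; 2 ring double bonds (4 π electrons) plus a heteroatom lone pair (2) give 6 π electrons. That satisfies 4n+2 with n=1, so ring A is aromatic (thiazole).
Ring B has a continuous p-orbital overlap around the ring; 3 ring double bonds give 6 π electrons. That satisfies 4n+2 with n=1, so ring B is aromatic (benzene ring).
Ring C has four sp³ carbons, so it is not fully conjugated — not aromatic (cyclohexane ring).
Rings D and E form a fused bicyclic system (with one sulfur) with 9 sp² atoms and 10 π electrons from ring double bonds plus a heteroatom lone pair. 10 = 4(2)+2, so the system is aromatic and both rings count as aromatic (benzothiophene).
Aromatic: A, B, D, E. Total: 4.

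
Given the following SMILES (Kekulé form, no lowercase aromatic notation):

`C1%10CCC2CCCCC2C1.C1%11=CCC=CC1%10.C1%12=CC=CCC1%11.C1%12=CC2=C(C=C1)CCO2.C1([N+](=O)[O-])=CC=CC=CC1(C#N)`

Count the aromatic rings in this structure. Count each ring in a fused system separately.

The SMILES encodes two fused six-membered saturated carbon rings; a six-membered carbon ring with two isolated C=C double bonds and two sp³ carbons; a six-membered carbon ring with two conjugated C=C double bonds and two sp³ carbons; a six-membered carbon ring with three alternating C=C double bonds, fused to a five-membered ring containing one oxygen and two sp³ carbons; a seven-membered carbon ring with three C=C double bonds and one sp³ carbon.
The 6-membered ring has only sp³ atoms, so it is not fully conjugated — not aromatic (cyclohexane ring).
The second 6-membered ring has only sp³ atoms, so it is not fully conjugated — not aromatic (cyclohexane ring).
The third 6-membered ring has two sp³ carbons, so it is not fully conjugated — not aromatic (1,4-cyclohexadiene).
The fourth 6-membered ring has two sp³ carbons, so it is not fully conjugated — not aromatic (1,3-cyclohexadiene).
The fifth 6-membered ring is fully conjugated (every ring atom contributes a p orbital); 3 ring double bonds give 6 π electrons. Since 6 = 4n+2 (n=1), it is aromatic (benzene ring).
The 5-membered ring with one oxygen has two sp³ carbons, so it is not fully conjugated — not aromatic (oxolane ring).
The 7-membered ring has one sp³ carbon, so it is not fully conjugated — not aromatic (cycloheptatriene).
1 of the 7 rings is aromatic. Total: 1.

1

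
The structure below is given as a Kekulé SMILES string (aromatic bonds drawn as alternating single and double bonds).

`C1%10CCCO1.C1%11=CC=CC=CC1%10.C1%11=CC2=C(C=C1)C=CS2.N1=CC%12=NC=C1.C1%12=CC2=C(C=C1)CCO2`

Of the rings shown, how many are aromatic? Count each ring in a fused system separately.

4

The SMILES encodes a five-membered saturated ring of four carbons and one oxygen; a seven-membered carbon ring with three C=C double bonds and one sp³ carbon; a six-membered carbon ring with three alternating C=C double bonds, fused to a five-membered ring containing one sulfur and two C=C double bonds; a six-membered ring with nitrogens at positions 1 and 4 and three alternating double bonds; a six-membered carbon ring with three alternating C=C double bonds, fused to a five-membered ring containing one oxygen and two sp³ carbons.
The 5-membered ring with one oxygen has only sp³ atoms, so it is not fully conjugated — not aromatic (tetrahydrofuran).
The 7-membered ring has one sp³ carbon, so it is not fully conjugated — not aromatic (cycloheptatriene).
The fused 6/5-membered bicyclic (with one sulfur) is a single π system with 9 sp² atoms and 10 π electrons from ring double bonds plus a heteroatom lone pair. 10 = 4(2)+2, so the system is aromatic and both rings count as aromatic (benzothiophene).
The 6-membered ring with two nitrogens (1,4) is fully conjugated (every ring atom contributes a p orbital); 3 ring double bonds give 6 π electrons. 6 = 4(1)+2, so it is aromatic (pyrazine).
The 6-membered ring has a continuous p-orbital overlap around the ring; 3 ring double bonds give 6 π electrons. That satisfies 4n+2 with n=1, so it is aromatic (benzene ring).
The second 5-membered ring with one oxygen has two sp³ carbons, so it is not fully conjugated — not aromatic (oxolane ring).
4 of the 7 rings are aromatic. Total: 4.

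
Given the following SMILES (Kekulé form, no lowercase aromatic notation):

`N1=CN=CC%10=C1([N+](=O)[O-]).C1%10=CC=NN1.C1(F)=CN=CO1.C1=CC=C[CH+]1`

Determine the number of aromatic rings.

The SMILES encodes a six-membered ring with nitrogens at positions 1 and 3 and three alternating double bonds; a five-membered ring with two adjacent nitrogens (one bearing H, one in a double bond) and two double bonds; a five-membered ring with an oxygen at position 1 and a nitrogen at position 3 (in a C=N bond), with two double bonds; a five-membered all-carbon ring bearing a positive charge on one carbon, with two C=C double bonds.
The 6-membered ring with two nitrogens (1,3) is planar and fully conjugated; 3 ring double bonds give 6 π electrons. That satisfies 4n+2 with n=1, so it is aromatic (pyrimidine).
The 5-membered ring with two adjacent nitrogens (one N–H, one =N–) has a continuous p-orbital overlap around the ring; 2 ring double bonds (4 π electrons) plus a heteroatom lone pair (2) give 6 π electrons. That satisfies 4n+2 with n=1, so it is aromatic (pyrazole).
The 5-membered ring with one oxygen and one =N– is planar and fully conjugated; 2 ring double bonds (4 π electrons) plus a heteroatom lone pair (2) give 6 π electrons. 6 = 4(1)+2, so it is aromatic (oxazole).
The 5-membered ring has only sp² ring atoms; a planar conformation would have a fully conjugated π system of 4 electrons. But 4 = 4(1), which is 4n not 4n+2, so it is not aromatic (cyclopentadienyl cation).
3 of the 4 rings are aromatic. Total: 3.

3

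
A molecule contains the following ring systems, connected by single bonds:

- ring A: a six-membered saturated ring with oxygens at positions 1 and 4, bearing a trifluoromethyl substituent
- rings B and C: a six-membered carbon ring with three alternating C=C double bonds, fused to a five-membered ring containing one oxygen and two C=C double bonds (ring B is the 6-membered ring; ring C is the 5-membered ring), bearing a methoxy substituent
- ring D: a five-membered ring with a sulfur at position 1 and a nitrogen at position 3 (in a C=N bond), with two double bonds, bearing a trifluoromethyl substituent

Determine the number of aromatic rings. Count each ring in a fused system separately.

Ring A has only sp³ atoms, so it is not fully conjugated — not aromatic (1,4-dioxane).
Rings B and C form a fused bicyclic system (with one oxygen) with 9 sp² atoms and 10 π electrons from ring double bonds plus a heteroatom lone pair. 10 = 4(2)+2, so the system is aromatic and both rings count as aromatic (benzofuran).
Ring D has a continuous p-orbital overlap around the ring; 2 ring double bonds (4 π electrons) plus a heteroatom lone pair (2) give 6 π electrons. Since 6 = 4n+2 (n=1), ring D is aromatic (thiazole).
Aromatic: B, C, D. Total: 3.

3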